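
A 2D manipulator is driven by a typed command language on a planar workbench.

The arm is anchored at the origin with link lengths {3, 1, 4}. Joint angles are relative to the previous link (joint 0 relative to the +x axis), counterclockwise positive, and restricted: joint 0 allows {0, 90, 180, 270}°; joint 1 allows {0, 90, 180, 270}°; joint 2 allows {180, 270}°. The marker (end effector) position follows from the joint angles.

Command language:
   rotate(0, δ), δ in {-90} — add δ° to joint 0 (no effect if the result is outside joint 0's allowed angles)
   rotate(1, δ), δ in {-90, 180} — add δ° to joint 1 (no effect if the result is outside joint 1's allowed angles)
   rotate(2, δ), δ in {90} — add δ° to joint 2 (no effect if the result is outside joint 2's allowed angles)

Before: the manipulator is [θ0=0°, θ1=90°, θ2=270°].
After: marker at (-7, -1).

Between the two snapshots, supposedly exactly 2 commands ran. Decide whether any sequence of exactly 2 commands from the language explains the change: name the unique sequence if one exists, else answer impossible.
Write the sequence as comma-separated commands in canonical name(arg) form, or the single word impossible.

rotate(0, -90), rotate(0, -90)

from: [θ0=0°, θ1=90°, θ2=270°]
t=1 rotate(0, -90) ⇒ [θ0=270°, θ1=90°, θ2=270°]
t=2 rotate(0, -90) ⇒ [θ0=180°, θ1=90°, θ2=270°]
uniquely the one of 16 2-step routes that fits.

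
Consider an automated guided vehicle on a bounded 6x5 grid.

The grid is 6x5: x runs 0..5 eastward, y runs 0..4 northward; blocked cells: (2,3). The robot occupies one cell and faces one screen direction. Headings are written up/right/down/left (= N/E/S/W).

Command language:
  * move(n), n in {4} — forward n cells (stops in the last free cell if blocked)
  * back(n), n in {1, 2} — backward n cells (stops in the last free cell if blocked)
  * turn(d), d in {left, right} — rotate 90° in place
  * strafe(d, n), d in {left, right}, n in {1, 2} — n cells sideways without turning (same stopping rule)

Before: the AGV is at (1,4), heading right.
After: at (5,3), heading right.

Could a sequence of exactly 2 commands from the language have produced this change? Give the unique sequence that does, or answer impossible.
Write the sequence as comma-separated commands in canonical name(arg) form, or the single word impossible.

move(4), strafe(right, 1)

key: still facing E at the end — nothing in the sequence rotates
begin: at (1,4), heading right
1. move(4) → at (5,4), heading right
2. strafe(right, 1) → at (5,3), heading right
uniquely the one of 81 2-step routes that fits.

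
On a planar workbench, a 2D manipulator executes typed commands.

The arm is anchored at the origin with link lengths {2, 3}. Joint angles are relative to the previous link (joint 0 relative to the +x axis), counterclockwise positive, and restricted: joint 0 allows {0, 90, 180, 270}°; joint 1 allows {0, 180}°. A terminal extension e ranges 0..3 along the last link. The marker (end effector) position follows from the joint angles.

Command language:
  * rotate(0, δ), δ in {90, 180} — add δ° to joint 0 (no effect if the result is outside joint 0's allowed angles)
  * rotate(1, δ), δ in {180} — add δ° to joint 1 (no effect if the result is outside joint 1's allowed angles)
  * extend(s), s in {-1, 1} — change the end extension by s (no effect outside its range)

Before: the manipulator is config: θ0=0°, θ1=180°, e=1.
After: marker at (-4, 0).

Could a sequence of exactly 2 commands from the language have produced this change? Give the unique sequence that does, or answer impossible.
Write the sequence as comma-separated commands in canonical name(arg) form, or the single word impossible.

extend(1), extend(1)

start: config: θ0=0°, θ1=180°, e=1
step 1 (extend(1)): config: θ0=0°, θ1=180°, e=2
step 2 (extend(1)): config: θ0=0°, θ1=180°, e=3
no rival 2-sequence matches.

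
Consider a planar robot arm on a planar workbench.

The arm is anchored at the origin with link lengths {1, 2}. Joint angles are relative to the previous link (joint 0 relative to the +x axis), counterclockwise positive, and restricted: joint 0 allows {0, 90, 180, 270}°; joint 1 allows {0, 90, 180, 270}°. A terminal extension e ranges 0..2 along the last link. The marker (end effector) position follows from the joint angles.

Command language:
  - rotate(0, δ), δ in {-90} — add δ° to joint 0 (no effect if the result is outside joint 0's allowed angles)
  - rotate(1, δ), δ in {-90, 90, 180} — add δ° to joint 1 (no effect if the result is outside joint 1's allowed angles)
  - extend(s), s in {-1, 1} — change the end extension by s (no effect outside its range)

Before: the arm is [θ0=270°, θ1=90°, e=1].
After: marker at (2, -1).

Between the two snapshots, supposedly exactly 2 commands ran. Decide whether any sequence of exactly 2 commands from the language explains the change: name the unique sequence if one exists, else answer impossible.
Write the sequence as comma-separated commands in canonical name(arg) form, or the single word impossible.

from: [θ0=270°, θ1=90°, e=1]
step 1 (extend(-1)): [θ0=270°, θ1=90°, e=0]
step 2 (extend(-1)): [θ0=270°, θ1=90°, e=0]
all 36 alternatives checked — unique.

extend(-1), extend(-1)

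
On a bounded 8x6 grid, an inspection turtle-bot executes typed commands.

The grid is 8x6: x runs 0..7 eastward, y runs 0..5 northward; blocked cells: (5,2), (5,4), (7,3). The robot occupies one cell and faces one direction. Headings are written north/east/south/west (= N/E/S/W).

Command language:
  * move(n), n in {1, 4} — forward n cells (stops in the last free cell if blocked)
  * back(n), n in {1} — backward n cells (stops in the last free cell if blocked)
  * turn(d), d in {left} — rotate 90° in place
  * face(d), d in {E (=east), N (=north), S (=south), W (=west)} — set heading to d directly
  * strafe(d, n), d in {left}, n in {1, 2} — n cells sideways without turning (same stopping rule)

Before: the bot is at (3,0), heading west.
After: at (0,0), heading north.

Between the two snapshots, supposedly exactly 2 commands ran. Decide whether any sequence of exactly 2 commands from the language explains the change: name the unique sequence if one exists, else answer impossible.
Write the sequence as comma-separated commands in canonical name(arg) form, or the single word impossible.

move(4), face(N)

key: move(4) runs into the grid edge before its full distance
initial: at (3,0), heading west
[1] after move(4): at (0,0), heading west
[2] after face(N): at (0,0), heading north
no rival 2-sequence matches.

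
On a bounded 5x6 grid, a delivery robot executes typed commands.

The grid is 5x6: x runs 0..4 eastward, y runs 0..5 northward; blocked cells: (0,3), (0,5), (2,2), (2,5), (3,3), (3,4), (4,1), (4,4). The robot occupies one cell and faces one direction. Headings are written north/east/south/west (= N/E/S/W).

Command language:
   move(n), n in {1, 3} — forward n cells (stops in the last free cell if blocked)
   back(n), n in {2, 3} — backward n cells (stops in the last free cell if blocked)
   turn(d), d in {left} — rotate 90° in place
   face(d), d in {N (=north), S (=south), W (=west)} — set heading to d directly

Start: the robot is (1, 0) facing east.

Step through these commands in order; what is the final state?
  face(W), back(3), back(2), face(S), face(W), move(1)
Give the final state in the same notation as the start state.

start: (1, 0) facing east
step 1 (face(W)): (1, 0) facing west
step 2 (back(3)): (4, 0) facing west
step 3 (back(2)): (4, 0) facing west
step 4 (face(S)): (4, 0) facing south
step 5 (face(W)): (4, 0) facing west
step 6 (move(1)): (3, 0) facing west

(3, 0) facing west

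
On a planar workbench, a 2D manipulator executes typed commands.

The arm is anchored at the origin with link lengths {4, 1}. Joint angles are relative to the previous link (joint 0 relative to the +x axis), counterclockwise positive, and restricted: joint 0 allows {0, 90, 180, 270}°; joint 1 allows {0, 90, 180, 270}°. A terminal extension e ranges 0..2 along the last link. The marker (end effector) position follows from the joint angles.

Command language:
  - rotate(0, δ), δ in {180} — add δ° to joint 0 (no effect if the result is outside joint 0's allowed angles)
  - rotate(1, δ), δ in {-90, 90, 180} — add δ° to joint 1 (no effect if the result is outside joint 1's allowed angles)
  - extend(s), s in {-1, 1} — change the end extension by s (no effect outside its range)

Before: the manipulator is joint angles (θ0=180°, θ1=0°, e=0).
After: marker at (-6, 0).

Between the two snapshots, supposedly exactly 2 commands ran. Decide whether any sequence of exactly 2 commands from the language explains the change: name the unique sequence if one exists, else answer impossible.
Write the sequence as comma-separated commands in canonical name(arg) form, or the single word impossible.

extend(-1), extend(1)

key: running extend(1) before extend(-1) would end elsewhere — order is forced
begin: joint angles (θ0=180°, θ1=0°, e=0)
[1] after extend(-1): joint angles (θ0=180°, θ1=0°, e=0)
[2] after extend(1): joint angles (θ0=180°, θ1=0°, e=1)
all 36 alternatives checked — unique.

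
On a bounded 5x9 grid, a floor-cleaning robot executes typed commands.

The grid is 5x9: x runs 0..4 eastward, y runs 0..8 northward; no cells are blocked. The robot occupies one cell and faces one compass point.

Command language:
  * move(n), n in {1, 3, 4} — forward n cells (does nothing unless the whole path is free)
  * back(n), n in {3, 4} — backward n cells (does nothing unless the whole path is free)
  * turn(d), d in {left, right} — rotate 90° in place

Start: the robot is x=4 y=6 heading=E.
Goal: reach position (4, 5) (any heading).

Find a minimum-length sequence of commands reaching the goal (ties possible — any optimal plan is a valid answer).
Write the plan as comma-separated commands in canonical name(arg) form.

turn(right), move(1)

from: x=4 y=6 heading=E
1. turn(right) → x=4 y=6 heading=S
2. move(1) → x=4 y=5 heading=S
shorter routes all fall short; 2 is best.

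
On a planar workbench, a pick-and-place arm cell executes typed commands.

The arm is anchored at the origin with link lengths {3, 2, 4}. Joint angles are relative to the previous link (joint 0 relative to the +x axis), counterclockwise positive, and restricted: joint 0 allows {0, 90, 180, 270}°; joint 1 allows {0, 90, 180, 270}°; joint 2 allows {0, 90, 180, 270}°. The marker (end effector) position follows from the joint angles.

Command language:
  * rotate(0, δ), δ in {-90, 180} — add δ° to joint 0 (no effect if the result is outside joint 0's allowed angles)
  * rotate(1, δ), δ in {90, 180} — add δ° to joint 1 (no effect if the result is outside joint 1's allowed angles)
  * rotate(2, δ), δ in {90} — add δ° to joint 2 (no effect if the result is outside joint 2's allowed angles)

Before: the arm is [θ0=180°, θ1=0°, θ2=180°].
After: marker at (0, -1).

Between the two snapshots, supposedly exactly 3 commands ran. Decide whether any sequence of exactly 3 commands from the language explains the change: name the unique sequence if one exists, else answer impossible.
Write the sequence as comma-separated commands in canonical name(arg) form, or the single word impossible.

rotate(0, -90), rotate(0, -90), rotate(0, -90)

from: [θ0=180°, θ1=0°, θ2=180°]
[1] after rotate(0, -90): [θ0=90°, θ1=0°, θ2=180°]
[2] after rotate(0, -90): [θ0=0°, θ1=0°, θ2=180°]
[3] after rotate(0, -90): [θ0=270°, θ1=0°, θ2=180°]
no rival 3-sequence matches.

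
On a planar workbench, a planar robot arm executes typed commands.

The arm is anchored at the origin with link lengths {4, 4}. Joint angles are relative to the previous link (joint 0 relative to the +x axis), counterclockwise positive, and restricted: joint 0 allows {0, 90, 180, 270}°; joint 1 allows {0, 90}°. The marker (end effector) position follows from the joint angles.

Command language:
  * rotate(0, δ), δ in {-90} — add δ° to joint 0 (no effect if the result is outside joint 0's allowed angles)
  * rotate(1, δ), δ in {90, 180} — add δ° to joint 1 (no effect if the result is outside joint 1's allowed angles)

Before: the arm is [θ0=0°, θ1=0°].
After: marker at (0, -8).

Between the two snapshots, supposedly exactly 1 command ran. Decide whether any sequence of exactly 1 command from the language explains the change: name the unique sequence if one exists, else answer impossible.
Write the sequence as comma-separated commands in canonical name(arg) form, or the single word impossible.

rotate(0, -90)

initial: [θ0=0°, θ1=0°]
t=1 rotate(0, -90) ⇒ [θ0=270°, θ1=0°]
no other 1-command option fits: unique.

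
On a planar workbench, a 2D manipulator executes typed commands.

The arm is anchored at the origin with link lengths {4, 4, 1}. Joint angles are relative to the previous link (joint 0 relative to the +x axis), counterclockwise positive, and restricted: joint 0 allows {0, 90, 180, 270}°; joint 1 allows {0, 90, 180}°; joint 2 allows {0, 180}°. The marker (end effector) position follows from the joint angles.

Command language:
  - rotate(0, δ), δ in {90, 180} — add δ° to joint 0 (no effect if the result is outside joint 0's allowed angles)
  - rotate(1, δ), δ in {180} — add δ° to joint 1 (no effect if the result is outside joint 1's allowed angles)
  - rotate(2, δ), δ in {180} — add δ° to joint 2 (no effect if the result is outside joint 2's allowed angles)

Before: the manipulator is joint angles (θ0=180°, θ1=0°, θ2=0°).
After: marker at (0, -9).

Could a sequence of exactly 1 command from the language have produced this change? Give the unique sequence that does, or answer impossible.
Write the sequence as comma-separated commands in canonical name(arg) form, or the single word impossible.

t0: joint angles (θ0=180°, θ1=0°, θ2=0°)
[1] after rotate(0, 90): joint angles (θ0=270°, θ1=0°, θ2=0°)
uniquely the one of 4 1-step routes that fits.

rotate(0, 90)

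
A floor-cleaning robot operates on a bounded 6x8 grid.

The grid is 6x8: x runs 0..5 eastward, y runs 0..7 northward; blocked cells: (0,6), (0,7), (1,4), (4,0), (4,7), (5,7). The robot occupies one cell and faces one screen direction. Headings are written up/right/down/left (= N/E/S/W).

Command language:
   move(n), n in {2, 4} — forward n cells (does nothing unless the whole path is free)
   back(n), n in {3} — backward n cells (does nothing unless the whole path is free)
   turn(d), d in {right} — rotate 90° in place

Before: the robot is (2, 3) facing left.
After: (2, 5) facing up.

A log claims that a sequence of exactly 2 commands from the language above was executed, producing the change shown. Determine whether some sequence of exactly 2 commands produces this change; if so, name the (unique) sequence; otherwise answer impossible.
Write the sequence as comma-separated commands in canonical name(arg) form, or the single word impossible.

key: cell and facing (now N) both changed — the 2 commands mix motion and turning
start: (2, 3) facing left
step 1 (turn(right)): (2, 3) facing up
step 2 (move(2)): (2, 5) facing up
all 16 alternatives checked — unique.

turn(right), move(2)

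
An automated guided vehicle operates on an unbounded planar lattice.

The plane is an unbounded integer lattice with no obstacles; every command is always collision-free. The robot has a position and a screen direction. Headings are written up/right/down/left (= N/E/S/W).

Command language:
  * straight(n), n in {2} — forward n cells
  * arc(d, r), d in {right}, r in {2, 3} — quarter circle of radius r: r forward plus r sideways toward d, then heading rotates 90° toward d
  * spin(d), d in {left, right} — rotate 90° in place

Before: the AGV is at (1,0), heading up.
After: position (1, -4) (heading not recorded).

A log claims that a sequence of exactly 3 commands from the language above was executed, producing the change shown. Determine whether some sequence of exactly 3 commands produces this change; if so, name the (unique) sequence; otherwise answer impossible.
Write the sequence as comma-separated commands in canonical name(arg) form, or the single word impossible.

key: order matters: swapping spin(right) and arc(right, 2) lands elsewhere
begin: at (1,0), heading up
step 1 (spin(right)): at (1,0), heading right
step 2 (arc(right, 2)): at (3,-2), heading down
step 3 (arc(right, 2)): at (1,-4), heading left
uniquely the one of 125 3-step routes that fits.

spin(right), arc(right, 2), arc(right, 2)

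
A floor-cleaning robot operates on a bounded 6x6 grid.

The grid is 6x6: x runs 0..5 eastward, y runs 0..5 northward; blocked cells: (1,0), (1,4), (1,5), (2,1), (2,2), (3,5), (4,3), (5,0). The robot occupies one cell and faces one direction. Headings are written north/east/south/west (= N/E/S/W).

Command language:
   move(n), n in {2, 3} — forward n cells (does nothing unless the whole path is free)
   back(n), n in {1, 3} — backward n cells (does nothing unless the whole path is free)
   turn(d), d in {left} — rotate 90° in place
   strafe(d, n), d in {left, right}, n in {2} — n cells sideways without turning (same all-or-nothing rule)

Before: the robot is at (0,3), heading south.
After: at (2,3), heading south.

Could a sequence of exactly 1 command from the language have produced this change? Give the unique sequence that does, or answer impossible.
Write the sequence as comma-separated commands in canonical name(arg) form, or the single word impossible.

key: still facing S — the one step turns nothing
initial: at (0,3), heading south
t=1 strafe(left, 2) ⇒ at (2,3), heading south
no other 1-command option fits: unique.

strafe(left, 2)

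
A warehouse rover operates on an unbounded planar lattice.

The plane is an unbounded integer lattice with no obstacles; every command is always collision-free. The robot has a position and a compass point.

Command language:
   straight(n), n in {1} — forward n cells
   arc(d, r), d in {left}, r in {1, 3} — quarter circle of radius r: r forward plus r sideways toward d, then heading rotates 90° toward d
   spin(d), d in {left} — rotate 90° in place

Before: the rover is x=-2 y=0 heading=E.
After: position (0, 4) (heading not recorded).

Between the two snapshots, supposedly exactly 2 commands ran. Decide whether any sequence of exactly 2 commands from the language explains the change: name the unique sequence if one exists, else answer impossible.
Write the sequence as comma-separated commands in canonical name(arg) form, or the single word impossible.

arc(left, 3), arc(left, 1)

key: running arc(left, 1) before arc(left, 3) would end elsewhere — order is forced
start: x=-2 y=0 heading=E
t=1 arc(left, 3) ⇒ x=1 y=3 heading=N
t=2 arc(left, 1) ⇒ x=0 y=4 heading=W
all 16 alternatives checked — unique.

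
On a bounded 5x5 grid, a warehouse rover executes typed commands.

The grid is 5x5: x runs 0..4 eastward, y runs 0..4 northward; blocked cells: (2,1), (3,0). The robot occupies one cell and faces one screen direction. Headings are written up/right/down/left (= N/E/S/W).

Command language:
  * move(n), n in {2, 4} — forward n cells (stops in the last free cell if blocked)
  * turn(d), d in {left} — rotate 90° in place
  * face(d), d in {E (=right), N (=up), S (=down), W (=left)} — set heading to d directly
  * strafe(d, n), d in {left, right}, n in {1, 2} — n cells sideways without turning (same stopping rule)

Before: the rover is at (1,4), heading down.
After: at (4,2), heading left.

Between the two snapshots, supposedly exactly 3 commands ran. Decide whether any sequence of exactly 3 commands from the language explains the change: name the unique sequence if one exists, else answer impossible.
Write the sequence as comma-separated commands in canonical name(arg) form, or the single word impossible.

no 3-step route produces this change.

impossible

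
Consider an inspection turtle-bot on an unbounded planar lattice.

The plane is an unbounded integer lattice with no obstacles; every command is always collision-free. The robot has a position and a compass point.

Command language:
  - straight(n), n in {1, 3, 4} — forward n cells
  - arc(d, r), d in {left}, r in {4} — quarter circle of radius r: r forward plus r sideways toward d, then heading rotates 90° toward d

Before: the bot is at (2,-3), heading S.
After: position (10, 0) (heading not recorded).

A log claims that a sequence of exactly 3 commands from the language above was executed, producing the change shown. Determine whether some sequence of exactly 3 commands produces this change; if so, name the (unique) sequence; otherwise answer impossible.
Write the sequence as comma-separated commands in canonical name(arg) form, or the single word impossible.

key: running straight(3) before arc(left, 4) would end elsewhere — order is forced
start: at (2,-3), heading S
step 1 (arc(left, 4)): at (6,-7), heading E
step 2 (arc(left, 4)): at (10,-3), heading N
step 3 (straight(3)): at (10,0), heading N
no other 3-command option fits: unique.

arc(left, 4), arc(left, 4), straight(3)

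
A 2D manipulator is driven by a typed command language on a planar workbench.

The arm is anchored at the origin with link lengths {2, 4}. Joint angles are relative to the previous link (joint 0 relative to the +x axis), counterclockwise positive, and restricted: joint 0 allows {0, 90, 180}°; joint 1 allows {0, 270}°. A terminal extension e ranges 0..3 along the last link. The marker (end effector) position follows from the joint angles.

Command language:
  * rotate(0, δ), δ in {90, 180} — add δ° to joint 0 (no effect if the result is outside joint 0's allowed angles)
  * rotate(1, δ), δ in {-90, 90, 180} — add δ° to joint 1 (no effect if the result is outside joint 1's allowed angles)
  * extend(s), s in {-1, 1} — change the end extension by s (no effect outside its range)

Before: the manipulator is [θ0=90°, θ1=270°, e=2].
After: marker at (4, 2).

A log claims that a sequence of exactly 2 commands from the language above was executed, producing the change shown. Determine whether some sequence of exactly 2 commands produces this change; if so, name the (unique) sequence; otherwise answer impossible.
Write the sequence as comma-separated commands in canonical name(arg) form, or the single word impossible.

initial: [θ0=90°, θ1=270°, e=2]
step 1 (extend(-1)): [θ0=90°, θ1=270°, e=1]
step 2 (extend(-1)): [θ0=90°, θ1=270°, e=0]
all 49 alternatives checked — unique.

extend(-1), extend(-1)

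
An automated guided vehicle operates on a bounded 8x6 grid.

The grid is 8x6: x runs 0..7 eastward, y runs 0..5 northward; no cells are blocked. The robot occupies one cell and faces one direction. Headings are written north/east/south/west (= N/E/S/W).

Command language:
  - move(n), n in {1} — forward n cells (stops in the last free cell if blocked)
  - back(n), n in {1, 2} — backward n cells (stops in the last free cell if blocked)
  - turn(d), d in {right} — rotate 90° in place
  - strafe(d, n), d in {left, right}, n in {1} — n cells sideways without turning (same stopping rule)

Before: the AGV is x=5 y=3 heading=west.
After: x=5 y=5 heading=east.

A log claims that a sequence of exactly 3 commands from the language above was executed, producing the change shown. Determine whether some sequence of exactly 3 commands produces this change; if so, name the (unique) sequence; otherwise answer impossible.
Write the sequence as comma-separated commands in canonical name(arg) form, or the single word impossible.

impossible

checked all 3-command options: none fits.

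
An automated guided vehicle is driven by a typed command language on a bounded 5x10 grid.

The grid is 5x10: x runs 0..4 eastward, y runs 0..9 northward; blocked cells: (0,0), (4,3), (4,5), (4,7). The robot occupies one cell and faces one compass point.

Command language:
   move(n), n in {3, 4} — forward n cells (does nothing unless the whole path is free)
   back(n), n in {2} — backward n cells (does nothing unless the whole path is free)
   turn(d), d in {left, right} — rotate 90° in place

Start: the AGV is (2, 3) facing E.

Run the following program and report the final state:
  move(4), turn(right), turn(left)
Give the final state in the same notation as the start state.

(2, 3) facing E

start: (2, 3) facing E
1. move(4) → (2, 3) facing E
2. turn(right) → (2, 3) facing S
3. turn(left) → (2, 3) facing E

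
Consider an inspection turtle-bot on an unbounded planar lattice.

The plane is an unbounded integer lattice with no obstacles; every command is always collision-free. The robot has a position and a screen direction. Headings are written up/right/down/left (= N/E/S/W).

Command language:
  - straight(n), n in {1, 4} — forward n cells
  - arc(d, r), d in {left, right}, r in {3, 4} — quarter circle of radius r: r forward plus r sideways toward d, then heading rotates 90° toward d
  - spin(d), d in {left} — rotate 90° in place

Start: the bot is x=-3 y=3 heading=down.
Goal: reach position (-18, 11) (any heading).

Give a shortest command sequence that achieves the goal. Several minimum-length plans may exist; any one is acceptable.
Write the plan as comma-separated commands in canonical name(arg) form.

arc(right, 4), arc(right, 4), straight(1), arc(left, 4), arc(right, 3)

start: x=-3 y=3 heading=down
[1] after arc(right, 4): x=-7 y=-1 heading=left
[2] after arc(right, 4): x=-11 y=3 heading=up
[3] after straight(1): x=-11 y=4 heading=up
[4] after arc(left, 4): x=-15 y=8 heading=left
[5] after arc(right, 3): x=-18 y=11 heading=up
nothing shorter than 5 reaches the goal.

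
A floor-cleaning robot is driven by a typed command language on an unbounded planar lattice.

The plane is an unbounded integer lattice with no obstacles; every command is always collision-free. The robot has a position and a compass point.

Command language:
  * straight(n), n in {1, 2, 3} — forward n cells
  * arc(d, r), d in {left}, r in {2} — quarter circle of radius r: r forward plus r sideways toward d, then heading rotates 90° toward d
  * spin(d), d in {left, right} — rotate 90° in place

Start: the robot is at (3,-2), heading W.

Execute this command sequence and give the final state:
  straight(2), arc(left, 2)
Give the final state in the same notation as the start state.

begin: at (3,-2), heading W
1. straight(2) → at (1,-2), heading W
2. arc(left, 2) → at (-1,-4), heading S

at (-1,-4), heading S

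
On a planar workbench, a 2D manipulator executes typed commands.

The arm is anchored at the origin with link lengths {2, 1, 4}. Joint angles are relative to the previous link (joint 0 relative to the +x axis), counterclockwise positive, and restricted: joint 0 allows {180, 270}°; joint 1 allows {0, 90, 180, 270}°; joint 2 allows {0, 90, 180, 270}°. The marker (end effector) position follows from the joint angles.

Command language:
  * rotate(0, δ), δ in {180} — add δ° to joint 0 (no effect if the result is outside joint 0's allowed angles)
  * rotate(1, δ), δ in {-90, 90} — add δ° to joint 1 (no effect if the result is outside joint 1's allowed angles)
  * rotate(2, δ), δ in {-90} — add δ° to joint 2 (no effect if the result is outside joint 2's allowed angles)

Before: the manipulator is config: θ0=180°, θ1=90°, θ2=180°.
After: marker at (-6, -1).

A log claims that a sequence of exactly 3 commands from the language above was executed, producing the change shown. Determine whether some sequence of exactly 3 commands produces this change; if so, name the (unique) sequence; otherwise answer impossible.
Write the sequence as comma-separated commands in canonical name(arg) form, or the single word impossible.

rotate(2, -90), rotate(2, -90), rotate(2, -90)

start: config: θ0=180°, θ1=90°, θ2=180°
1. rotate(2, -90) → config: θ0=180°, θ1=90°, θ2=90°
2. rotate(2, -90) → config: θ0=180°, θ1=90°, θ2=0°
3. rotate(2, -90) → config: θ0=180°, θ1=90°, θ2=270°
all 64 alternatives checked — unique.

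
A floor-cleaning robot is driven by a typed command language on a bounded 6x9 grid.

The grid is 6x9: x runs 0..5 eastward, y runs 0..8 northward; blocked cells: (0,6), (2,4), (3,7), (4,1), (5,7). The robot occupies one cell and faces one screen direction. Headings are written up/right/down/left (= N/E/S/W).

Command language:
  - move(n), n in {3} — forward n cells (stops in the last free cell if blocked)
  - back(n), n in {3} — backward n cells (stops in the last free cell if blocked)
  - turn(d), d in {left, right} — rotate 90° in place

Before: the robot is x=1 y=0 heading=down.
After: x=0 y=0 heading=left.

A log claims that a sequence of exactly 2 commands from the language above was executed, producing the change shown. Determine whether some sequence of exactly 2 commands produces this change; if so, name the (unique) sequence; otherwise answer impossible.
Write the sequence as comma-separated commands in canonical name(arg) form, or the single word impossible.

turn(right), move(3)

key: cell and facing (now W) both changed — the 2 commands mix motion and turning
begin: x=1 y=0 heading=down
[1] after turn(right): x=1 y=0 heading=left
[2] after move(3): x=0 y=0 heading=left
uniquely the one of 16 2-step routes that fits.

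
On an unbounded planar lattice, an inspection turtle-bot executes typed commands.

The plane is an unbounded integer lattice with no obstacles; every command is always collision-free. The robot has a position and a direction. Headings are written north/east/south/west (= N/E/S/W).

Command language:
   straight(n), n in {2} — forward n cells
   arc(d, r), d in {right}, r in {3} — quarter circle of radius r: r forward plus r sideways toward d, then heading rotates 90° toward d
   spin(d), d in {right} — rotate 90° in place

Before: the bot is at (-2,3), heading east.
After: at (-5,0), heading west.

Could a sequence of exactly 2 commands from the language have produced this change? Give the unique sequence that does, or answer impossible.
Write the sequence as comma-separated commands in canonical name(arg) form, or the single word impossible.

key: order matters: swapping spin(right) and arc(right, 3) lands elsewhere
from: at (-2,3), heading east
[1] after spin(right): at (-2,3), heading south
[2] after arc(right, 3): at (-5,0), heading west
no rival 2-sequence matches.

spin(right), arc(right, 3)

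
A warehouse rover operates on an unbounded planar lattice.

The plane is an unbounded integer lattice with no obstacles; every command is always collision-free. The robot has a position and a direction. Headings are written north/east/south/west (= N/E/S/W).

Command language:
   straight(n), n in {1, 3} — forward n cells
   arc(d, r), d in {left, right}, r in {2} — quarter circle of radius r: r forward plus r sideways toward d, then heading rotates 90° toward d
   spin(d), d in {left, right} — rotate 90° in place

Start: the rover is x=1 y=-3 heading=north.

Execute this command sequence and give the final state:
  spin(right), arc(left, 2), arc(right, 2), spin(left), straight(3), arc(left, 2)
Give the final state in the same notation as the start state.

t0: x=1 y=-3 heading=north
1. spin(right) → x=1 y=-3 heading=east
2. arc(left, 2) → x=3 y=-1 heading=north
3. arc(right, 2) → x=5 y=1 heading=east
4. spin(left) → x=5 y=1 heading=north
5. straight(3) → x=5 y=4 heading=north
6. arc(left, 2) → x=3 y=6 heading=west

x=3 y=6 heading=west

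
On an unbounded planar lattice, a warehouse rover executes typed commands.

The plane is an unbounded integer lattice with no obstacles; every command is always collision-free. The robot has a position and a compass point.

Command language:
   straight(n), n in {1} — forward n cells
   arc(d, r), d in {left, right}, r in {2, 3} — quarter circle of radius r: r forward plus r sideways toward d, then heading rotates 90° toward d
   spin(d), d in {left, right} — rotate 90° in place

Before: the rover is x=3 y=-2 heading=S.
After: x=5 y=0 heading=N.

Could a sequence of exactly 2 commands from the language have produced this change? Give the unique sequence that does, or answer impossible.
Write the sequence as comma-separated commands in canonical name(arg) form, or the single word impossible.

key: position moved to (5,0) AND the heading swung to N — translation plus rotation needed
t0: x=3 y=-2 heading=S
[1] after spin(left): x=3 y=-2 heading=E
[2] after arc(left, 2): x=5 y=0 heading=N
no other 2-command option fits: unique.

spin(left), arc(left, 2)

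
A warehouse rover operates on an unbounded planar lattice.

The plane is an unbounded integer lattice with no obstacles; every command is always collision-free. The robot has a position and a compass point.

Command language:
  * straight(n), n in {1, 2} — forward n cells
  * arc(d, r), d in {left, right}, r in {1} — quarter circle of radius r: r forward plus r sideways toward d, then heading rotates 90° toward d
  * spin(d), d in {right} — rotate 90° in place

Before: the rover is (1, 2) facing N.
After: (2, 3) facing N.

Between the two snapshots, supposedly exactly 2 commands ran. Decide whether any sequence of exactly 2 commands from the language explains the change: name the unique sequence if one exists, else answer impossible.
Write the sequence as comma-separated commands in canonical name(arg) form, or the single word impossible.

key: still facing N at the end — net rotation zero over 2 steps
start: (1, 2) facing N
step 1 (spin(right)): (1, 2) facing E
step 2 (arc(left, 1)): (2, 3) facing N
all 25 alternatives checked — unique.

spin(right), arc(left, 1)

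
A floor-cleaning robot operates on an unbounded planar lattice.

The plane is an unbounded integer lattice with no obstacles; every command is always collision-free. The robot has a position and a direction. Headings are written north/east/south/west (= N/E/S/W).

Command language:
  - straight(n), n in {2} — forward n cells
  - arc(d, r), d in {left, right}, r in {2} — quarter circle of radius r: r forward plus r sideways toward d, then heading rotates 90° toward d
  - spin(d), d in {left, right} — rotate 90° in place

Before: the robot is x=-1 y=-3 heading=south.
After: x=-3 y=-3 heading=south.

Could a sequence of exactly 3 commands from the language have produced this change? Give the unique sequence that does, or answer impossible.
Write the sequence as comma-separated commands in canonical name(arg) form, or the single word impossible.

key: running spin(left) before spin(right) would end elsewhere — order is forced
begin: x=-1 y=-3 heading=south
step 1 (spin(right)): x=-1 y=-3 heading=west
step 2 (straight(2)): x=-3 y=-3 heading=west
step 3 (spin(left)): x=-3 y=-3 heading=south
no rival 3-sequence matches.

spin(right), straight(2), spin(left)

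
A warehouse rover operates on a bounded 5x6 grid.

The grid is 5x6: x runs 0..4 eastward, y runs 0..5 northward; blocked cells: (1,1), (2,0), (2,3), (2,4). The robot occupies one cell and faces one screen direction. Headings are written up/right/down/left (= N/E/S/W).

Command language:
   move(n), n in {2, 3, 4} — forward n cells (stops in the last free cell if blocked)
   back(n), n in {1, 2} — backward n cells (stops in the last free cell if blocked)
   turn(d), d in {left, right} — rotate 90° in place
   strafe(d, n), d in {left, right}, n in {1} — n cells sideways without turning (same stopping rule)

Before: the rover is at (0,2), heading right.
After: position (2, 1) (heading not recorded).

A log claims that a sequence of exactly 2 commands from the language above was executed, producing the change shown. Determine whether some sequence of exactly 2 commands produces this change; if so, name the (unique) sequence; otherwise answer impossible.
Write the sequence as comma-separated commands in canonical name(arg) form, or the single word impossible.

move(2), strafe(right, 1)

key: running strafe(right, 1) before move(2) would end elsewhere — order is forced
begin: at (0,2), heading right
[1] after move(2): at (2,2), heading right
[2] after strafe(right, 1): at (2,1), heading right
no rival 2-sequence matches.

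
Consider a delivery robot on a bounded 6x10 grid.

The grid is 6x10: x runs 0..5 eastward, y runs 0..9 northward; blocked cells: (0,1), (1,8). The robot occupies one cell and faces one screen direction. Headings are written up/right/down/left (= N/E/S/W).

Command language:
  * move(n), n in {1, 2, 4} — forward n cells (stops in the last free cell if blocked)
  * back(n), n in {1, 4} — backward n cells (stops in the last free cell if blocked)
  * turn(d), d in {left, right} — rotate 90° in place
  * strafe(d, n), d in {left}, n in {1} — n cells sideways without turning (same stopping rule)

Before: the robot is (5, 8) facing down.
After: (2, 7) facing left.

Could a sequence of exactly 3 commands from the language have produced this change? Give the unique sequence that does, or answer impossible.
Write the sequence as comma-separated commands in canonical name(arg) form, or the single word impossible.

key: running strafe(left, 1) before turn(right) would end elsewhere — order is forced
start: (5, 8) facing down
step 1 (turn(right)): (5, 8) facing left
step 2 (move(4)): (2, 8) facing left
step 3 (strafe(left, 1)): (2, 7) facing left
uniquely the one of 512 3-step routes that fits.

turn(right), move(4), strafe(left, 1)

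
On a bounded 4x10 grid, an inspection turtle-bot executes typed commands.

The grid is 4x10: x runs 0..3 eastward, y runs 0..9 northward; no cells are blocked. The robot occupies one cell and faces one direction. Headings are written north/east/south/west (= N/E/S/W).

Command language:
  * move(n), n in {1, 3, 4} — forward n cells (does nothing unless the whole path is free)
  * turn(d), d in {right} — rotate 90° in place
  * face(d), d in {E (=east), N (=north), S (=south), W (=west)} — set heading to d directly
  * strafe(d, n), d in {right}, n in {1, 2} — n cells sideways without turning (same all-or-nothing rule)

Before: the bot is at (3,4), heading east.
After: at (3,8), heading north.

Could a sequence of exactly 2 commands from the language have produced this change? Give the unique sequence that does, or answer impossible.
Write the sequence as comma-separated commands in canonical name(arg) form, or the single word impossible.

key: order matters: swapping face(N) and move(4) lands elsewhere
start: at (3,4), heading east
step 1 (face(N)): at (3,4), heading north
step 2 (move(4)): at (3,8), heading north
no other 2-command option fits: unique.

face(N), move(4)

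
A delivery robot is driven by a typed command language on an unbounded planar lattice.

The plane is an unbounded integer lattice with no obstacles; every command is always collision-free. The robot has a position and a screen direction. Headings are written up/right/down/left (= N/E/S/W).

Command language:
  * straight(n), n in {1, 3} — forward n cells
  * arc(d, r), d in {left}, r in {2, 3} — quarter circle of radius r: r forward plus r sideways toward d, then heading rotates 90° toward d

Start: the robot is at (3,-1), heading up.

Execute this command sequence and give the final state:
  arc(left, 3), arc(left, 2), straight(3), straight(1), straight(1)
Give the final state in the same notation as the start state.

at (-2,-5), heading down

start: at (3,-1), heading up
[1] after arc(left, 3): at (0,2), heading left
[2] after arc(left, 2): at (-2,0), heading down
[3] after straight(3): at (-2,-3), heading down
[4] after straight(1): at (-2,-4), heading down
[5] after straight(1): at (-2,-5), heading down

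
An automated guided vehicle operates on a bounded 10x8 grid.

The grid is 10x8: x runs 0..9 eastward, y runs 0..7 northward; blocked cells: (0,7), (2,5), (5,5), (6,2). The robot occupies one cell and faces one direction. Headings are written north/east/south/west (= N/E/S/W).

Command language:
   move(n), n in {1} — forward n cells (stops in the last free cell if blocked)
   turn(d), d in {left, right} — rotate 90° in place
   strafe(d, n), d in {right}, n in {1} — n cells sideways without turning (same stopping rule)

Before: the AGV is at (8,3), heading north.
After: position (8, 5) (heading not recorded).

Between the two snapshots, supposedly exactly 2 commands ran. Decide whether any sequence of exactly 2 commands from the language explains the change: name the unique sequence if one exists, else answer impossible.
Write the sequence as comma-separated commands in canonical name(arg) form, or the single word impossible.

start: at (8,3), heading north
[1] after move(1): at (8,4), heading north
[2] after move(1): at (8,5), heading north
no other 2-command option fits: unique.

move(1), move(1)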